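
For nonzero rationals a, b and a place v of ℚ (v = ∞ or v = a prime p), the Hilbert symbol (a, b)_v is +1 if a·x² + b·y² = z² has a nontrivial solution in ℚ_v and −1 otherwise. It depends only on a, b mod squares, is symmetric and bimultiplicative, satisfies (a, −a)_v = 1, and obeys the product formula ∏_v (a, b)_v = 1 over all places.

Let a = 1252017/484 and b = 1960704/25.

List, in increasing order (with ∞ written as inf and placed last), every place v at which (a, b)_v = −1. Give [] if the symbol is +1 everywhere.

[13, 29]

(a, b) ≡ (15457, 851) mod (ℚ^×)²; places V = {2, 3, 5, 11, 13, 23, 29, 37, 41, ∞}.
(a,b)_∞: sgn(15457)=+, sgn(851)=+, so +1.
(a,b)_11: α=-2, u≡2; β=0, v≡3 (mod 11); (2|11)=-1, (3|11)=+1; sign (−1)^0·-1^0·+1^-2 = +1.
(a,b)_37: α=0, u≡16; β=1, v≡24 (mod 37); (16|37)=+1, (24|37)=-1; sign (−1)^0·+1^1·-1^0 = +1.
(a,b)_13: α=1, u≡6; β=0, v≡8 (mod 13); (6|13)=-1, (8|13)=-1; sign (−1)^0·-1^0·-1^1 = -1.
(a,b)_5: α=0, u≡3; β=-2, v≡4 (mod 5); (3|5)=-1, (4|5)=+1; sign (−1)^0·-1^-2·+1^0 = +1.
(a,b)_2: α=-2, β=8; u≡1, v≡3 (mod 8); ε(u)ε(v)=0·1, αω(v)=-2·1, βω(u)=8·0; sum ≡ 0  ⇒  +1.
(a,b)_23: α=0, u≡12; β=1, v≡5 (mod 23); (12|23)=+1, (5|23)=-1; sign (−1)^0·+1^1·-1^0 = +1.
(a,b)_29: α=1, u≡17; β=0, v≡11 (mod 29); (17|29)=-1, (11|29)=-1; sign (−1)^0·-1^0·-1^1 = -1.
(a,b)_3: α=4, u≡1; β=2, v≡2 (mod 3); (1|3)=+1, (2|3)=-1; sign (−1)^0·+1^2·-1^4 = +1.
(a,b)_41: α=1, u≡1; β=0, v≡5 (mod 41); (1|41)=+1, (5|41)=+1; sign (−1)^0·+1^0·+1^1 = +1.
|Ram(15457, 851)| = 2, even; anisotropic at {13, 29}.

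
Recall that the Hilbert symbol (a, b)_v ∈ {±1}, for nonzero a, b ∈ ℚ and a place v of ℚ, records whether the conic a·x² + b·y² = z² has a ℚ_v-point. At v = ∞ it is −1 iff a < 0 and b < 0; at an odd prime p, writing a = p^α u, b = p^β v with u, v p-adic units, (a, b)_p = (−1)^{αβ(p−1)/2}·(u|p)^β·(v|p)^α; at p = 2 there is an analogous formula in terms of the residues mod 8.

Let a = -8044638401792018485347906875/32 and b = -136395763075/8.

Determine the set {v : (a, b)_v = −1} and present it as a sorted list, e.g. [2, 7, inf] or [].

(a, b) ≡ (-864838, -8294) mod (ℚ^×)²; places V = {2, 5, 11, 13, 29, 31, 37, ∞}.
(a,b)_13: α=3, u≡7; β=1, v≡3 (mod 13); (7|13)=-1, (3|13)=+1; sign (−1)^0·-1^1·+1^3 = -1.
(a,b)_31: α=5, u≡18; β=2, v≡28 (mod 31); (18|31)=+1, (28|31)=+1; sign (−1)^0·+1^2·+1^5 = +1.
(a,b)_2: α=-5, β=-3; u≡5, v≡5 (mod 8); ε(u)ε(v)=0·0, αω(v)=-5·1, βω(u)=-3·1; sum ≡ 0  ⇒  +1.
(a,b)_37: α=5, u≡36; β=2, v≡14 (mod 37); (36|37)=+1, (14|37)=-1; sign (−1)^0·+1^2·-1^5 = -1.
(a,b)_11: α=2, u≡1; β=1, v≡5 (mod 11); (1|11)=+1, (5|11)=+1; sign (−1)^0·+1^1·+1^2 = +1.
(a,b)_∞: sgn(-864838)=−, sgn(-8294)=−, so -1.
(a,b)_29: α=3, u≡11; β=1, v≡5 (mod 29); (11|29)=-1, (5|29)=+1; sign (−1)^0·-1^1·+1^3 = -1.
(a,b)_5: α=4, u≡2; β=2, v≡4 (mod 5); (2|5)=-1, (4|5)=+1; sign (−1)^0·-1^2·+1^4 = +1.
Ram(-864838, -8294) = {13, 29, 37, ∞}; no ℚ_13-point on the conic.

[13, 29, 37, inf]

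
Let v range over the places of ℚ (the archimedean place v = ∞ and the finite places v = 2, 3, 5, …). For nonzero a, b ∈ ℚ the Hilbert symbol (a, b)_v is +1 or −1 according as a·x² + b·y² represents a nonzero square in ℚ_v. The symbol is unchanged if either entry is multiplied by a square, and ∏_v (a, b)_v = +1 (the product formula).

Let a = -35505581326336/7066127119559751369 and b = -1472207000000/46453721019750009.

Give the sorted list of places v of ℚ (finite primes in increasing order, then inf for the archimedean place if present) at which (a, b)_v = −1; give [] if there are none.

[23, inf]

Mod squares: a ≡ -1, b ≡ -23. Check v ∈ {∞, 2, 3, 5, 7, 11, 17, 23, 37}.
v=2: v_2(a)=20, v_2(b)=6; units ≡ 7, 1 (mod 8); ε·ε+αω+βω = 1·0+20·0+6·0 ≡ 0  ⇒  (a,b)_2 = +1.
v=5: a=5^0·(≡1), b=5^6·(≡3) mod 5; (1|5)=+1, (3|5)=-1; (−1)^{0·6·2}·(+1)^6·(-1)^0 = +1.
v=37: a=37^-6·(≡12), b=37^-4·(≡15) mod 37; (12|37)=+1, (15|37)=-1; (−1)^{-6·-4·18}·(+1)^-4·(-1)^-6 = +1.
v=∞: -1 < 0 and -23 < 0  ⇒  (a,b)_∞ = -1.
v=23: a=23^4·(≡19), b=23^3·(≡10) mod 23; (19|23)=-1, (10|23)=-1; (−1)^{4·3·11}·(-1)^3·(-1)^4 = -1.
v=7: a=7^-6·(≡5), b=7^-6·(≡3) mod 7; (5|7)=-1, (3|7)=-1; (−1)^{-6·-6·3}·(-1)^-6·(-1)^-6 = +1.
v=11: a=11^2·(≡2), b=11^2·(≡6) mod 11; (2|11)=-1, (6|11)=-1; (−1)^{2·2·5}·(-1)^2·(-1)^2 = +1.
v=3: a=3^-4·(≡2), b=3^-6·(≡1) mod 3; (2|3)=-1, (1|3)=+1; (−1)^{-4·-6·1}·(-1)^-6·(+1)^-4 = +1.
v=17: a=17^-2·(≡2), b=17^-2·(≡14) mod 17; (2|17)=+1, (14|17)=-1; (−1)^{-2·-2·8}·(+1)^-2·(-1)^-2 = +1.
(-1, -23 / ℚ) ramifies at {23, ∞}: a division algebra.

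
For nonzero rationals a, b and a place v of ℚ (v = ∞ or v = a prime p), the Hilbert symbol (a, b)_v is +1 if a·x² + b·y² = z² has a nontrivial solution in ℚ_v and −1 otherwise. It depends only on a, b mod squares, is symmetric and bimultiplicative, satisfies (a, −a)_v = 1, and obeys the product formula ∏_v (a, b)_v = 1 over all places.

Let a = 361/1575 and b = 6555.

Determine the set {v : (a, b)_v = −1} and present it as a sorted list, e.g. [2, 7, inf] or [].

Mod squares: a ≡ 7, b ≡ 6555. Check v ∈ {∞, 2, 3, 5, 7, 19, 23}.
v=7: a=7^-1·(≡4), b=7^0·(≡3) mod 7; (4|7)=+1, (3|7)=-1; (−1)^{-1·0·3}·(+1)^0·(-1)^-1 = -1.
v=∞: 7 > 0 and 6555 > 0  ⇒  (a,b)_∞ = +1.
v=23: a=23^0·(≡14), b=23^1·(≡9) mod 23; (14|23)=-1, (9|23)=+1; (−1)^{0·1·11}·(-1)^1·(+1)^0 = -1.
v=19: a=19^2·(≡9), b=19^1·(≡3) mod 19; (9|19)=+1, (3|19)=-1; (−1)^{2·1·9}·(+1)^1·(-1)^2 = +1.
v=2: v_2(a)=0, v_2(b)=0; units ≡ 7, 3 (mod 8); ε·ε+αω+βω = 1·1+0·1+0·0 ≡ 1  ⇒  (a,b)_2 = -1.
v=5: a=5^-2·(≡2), b=5^1·(≡1) mod 5; (2|5)=-1, (1|5)=+1; (−1)^{-2·1·2}·(-1)^1·(+1)^-2 = -1.
v=3: a=3^-2·(≡1), b=3^1·(≡1) mod 3; (1|3)=+1, (1|3)=+1; (−1)^{-2·1·1}·(+1)^1·(+1)^-2 = +1.
Ram(7, 6555) = {2, 5, 7, 23}; no ℚ_2-point on the conic.

[2, 5, 7, 23]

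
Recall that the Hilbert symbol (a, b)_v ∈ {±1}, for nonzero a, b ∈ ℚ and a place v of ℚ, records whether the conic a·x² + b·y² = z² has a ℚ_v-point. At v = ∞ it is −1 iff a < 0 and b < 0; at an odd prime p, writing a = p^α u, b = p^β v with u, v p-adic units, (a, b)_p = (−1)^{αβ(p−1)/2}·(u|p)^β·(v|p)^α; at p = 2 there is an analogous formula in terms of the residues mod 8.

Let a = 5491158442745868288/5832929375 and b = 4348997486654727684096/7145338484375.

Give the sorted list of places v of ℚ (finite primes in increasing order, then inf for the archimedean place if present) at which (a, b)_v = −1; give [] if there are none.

Mod squares: a ≡ 1258629, b ≡ 27689838. Check v ∈ {∞, 2, 3, 5, 7, 11, 13, 17, 23, 29, 31, 37}.
v=23: a=23^-1·(≡16), b=23^-1·(≡19) mod 23; (16|23)=+1, (19|23)=-1; (−1)^{-1·-1·11}·(+1)^-1·(-1)^-1 = +1.
v=∞: 1258629 > 0 and 27689838 > 0  ⇒  (a,b)_∞ = +1.
v=29: a=29^1·(≡2), b=29^1·(≡15) mod 29; (2|29)=-1, (15|29)=-1; (−1)^{1·1·14}·(-1)^1·(-1)^1 = +1.
v=7: a=7^-4·(≡1), b=7^-6·(≡2) mod 7; (1|7)=+1, (2|7)=+1; (−1)^{-4·-6·3}·(+1)^-6·(+1)^-4 = +1.
v=3: a=3^7·(≡2), b=3^9·(≡2) mod 3; (2|3)=-1, (2|3)=-1; (−1)^{7·9·1}·(-1)^9·(-1)^7 = -1.
v=17: a=17^3·(≡15), b=17^3·(≡14) mod 17; (15|17)=+1, (14|17)=-1; (−1)^{3·3·8}·(+1)^3·(-1)^3 = -1.
v=2: v_2(a)=12, v_2(b)=15; units ≡ 5, 7 (mod 8); ε·ε+αω+βω = 0·1+12·0+15·1 ≡ 1  ⇒  (a,b)_2 = -1.
v=37: a=37^1·(≡29), b=37^1·(≡7) mod 37; (29|37)=-1, (7|37)=+1; (−1)^{1·1·18}·(-1)^1·(+1)^1 = -1.
v=11: a=11^2·(≡1), b=11^3·(≡7) mod 11; (1|11)=+1, (7|11)=-1; (−1)^{2·3·5}·(+1)^3·(-1)^2 = +1.
v=5: a=5^-4·(≡4), b=5^-6·(≡2) mod 5; (4|5)=+1, (2|5)=-1; (−1)^{-4·-6·2}·(+1)^-6·(-1)^-4 = +1.
v=13: a=13^-2·(≡7), b=13^-2·(≡2) mod 13; (7|13)=-1, (2|13)=-1; (−1)^{-2·-2·6}·(-1)^-2·(-1)^-2 = +1.
v=31: a=31^2·(≡26), b=31^2·(≡16) mod 31; (26|31)=-1, (16|31)=+1; (−1)^{2·2·15}·(-1)^2·(+1)^2 = +1.
|Ram(1258629, 27689838)| = 4, even; anisotropic at {2, 3, 17, 37}.

[2, 3, 17, 37]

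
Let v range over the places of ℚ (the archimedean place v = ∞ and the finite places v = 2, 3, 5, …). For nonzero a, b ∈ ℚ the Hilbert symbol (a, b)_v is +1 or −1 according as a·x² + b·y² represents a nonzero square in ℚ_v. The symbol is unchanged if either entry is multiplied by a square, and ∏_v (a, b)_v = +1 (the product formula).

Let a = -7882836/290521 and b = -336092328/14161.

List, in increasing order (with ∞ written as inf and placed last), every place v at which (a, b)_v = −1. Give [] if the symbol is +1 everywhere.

[3, 11, 31, inf]

Mod squares: a ≡ -69, b ≡ -682. Check v ∈ {∞, 2, 3, 7, 11, 13, 17, 23, 31}.
v=31: a=31^0·(≡17), b=31^1·(≡20) mod 31; (17|31)=-1, (20|31)=+1; (−1)^{0·1·15}·(-1)^1·(+1)^0 = -1.
v=11: a=11^-2·(≡2), b=11^1·(≡4) mod 11; (2|11)=-1, (4|11)=+1; (−1)^{-2·1·5}·(-1)^1·(+1)^-2 = -1.
v=∞: -69 < 0 and -682 < 0  ⇒  (a,b)_∞ = -1.
v=13: a=13^4·(≡1), b=13^2·(≡7) mod 13; (1|13)=+1, (7|13)=-1; (−1)^{4·2·6}·(+1)^2·(-1)^4 = +1.
v=17: a=17^0·(≡8), b=17^-2·(≡8) mod 17; (8|17)=+1, (8|17)=+1; (−1)^{0·-2·8}·(+1)^-2·(+1)^0 = +1.
v=3: a=3^1·(≡1), b=3^6·(≡2) mod 3; (1|3)=+1, (2|3)=-1; (−1)^{1·6·1}·(+1)^6·(-1)^1 = -1.
v=2: v_2(a)=2, v_2(b)=3; units ≡ 3, 3 (mod 8); ε·ε+αω+βω = 1·1+2·1+3·1 ≡ 0  ⇒  (a,b)_2 = +1.
v=23: a=23^1·(≡19), b=23^0·(≡3) mod 23; (19|23)=-1, (3|23)=+1; (−1)^{1·0·11}·(-1)^0·(+1)^1 = +1.
v=7: a=7^-4·(≡2), b=7^-2·(≡1) mod 7; (2|7)=+1, (1|7)=+1; (−1)^{-4·-2·3}·(+1)^-2·(+1)^-4 = +1.
|Ram(-69, -682)| = 4, even; anisotropic at {3, 11, 31, ∞}.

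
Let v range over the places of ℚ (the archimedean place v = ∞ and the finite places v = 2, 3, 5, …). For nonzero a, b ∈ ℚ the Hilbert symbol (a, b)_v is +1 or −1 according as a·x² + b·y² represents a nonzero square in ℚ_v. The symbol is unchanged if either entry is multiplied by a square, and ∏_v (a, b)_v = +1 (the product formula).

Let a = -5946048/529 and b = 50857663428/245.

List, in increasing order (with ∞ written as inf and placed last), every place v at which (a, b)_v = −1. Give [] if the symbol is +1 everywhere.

(a, b) ≡ (-1147, 6486285) mod (ℚ^×)²; places V = {2, 3, 5, 7, 11, 13, 23, 29, 31, 37, ∞}.
(a,b)_∞: sgn(-1147)=−, sgn(6486285)=+, so +1.
(a,b)_3: α=4, u≡2; β=5, v≡1 (mod 3); (2|3)=-1, (1|3)=+1; sign (−1)^0·-1^5·+1^4 = -1.
(a,b)_7: α=0, u≡1; β=-2, v≡1 (mod 7); (1|7)=+1, (1|7)=+1; sign (−1)^0·+1^-2·+1^0 = +1.
(a,b)_13: α=0, u≡1; β=1, v≡2 (mod 13); (1|13)=+1, (2|13)=-1; sign (−1)^0·+1^1·-1^0 = +1.
(a,b)_5: α=0, u≡3; β=-1, v≡2 (mod 5); (3|5)=-1, (2|5)=-1; sign (−1)^0·-1^-1·-1^0 = -1.
(a,b)_2: α=6, β=2; u≡5, v≡5 (mod 8); ε(u)ε(v)=0·0, αω(v)=6·1, βω(u)=2·1; sum ≡ 0  ⇒  +1.
(a,b)_29: α=0, u≡16; β=1, v≡11 (mod 29); (16|29)=+1, (11|29)=-1; sign (−1)^0·+1^1·-1^0 = +1.
(a,b)_37: α=1, u≡19; β=1, v≡4 (mod 37); (19|37)=-1, (4|37)=+1; sign (−1)^0·-1^1·+1^1 = -1.
(a,b)_31: α=1, u≡10; β=1, v≡20 (mod 31); (10|31)=+1, (20|31)=+1; sign (−1)^1·+1^1·+1^1 = -1.
(a,b)_11: α=0, u≡2; β=2, v≡1 (mod 11); (2|11)=-1, (1|11)=+1; sign (−1)^0·-1^2·+1^0 = +1.
(a,b)_23: α=-2, u≡4; β=0, v≡18 (mod 23); (4|23)=+1, (18|23)=+1; sign (−1)^0·+1^0·+1^-2 = +1.
Ram(-1147, 6486285) = {3, 5, 31, 37}; no ℚ_3-point on the conic.

[3, 5, 31, 37]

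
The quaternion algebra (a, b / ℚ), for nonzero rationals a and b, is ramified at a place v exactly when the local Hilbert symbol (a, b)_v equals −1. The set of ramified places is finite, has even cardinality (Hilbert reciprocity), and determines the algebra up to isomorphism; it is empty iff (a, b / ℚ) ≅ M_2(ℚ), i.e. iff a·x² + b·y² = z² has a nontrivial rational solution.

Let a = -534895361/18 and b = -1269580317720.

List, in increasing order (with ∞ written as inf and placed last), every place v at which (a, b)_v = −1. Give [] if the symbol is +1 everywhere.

[2, 3, 5, 7, 13, inf]

(a, b) ≡ (-2002, -6630) mod (ℚ^×)²; places V = {2, 3, 5, 7, 11, 13, 17, 37, 43, ∞}.
(a,b)_∞: sgn(-2002)=−, sgn(-6630)=−, so -1.
(a,b)_13: α=1, u≡7; β=1, v≡9 (mod 13); (7|13)=-1, (9|13)=+1; sign (−1)^0·-1^1·+1^1 = -1.
(a,b)_2: α=-1, β=3; u≡7, v≡5 (mod 8); ε(u)ε(v)=1·0, αω(v)=-1·1, βω(u)=3·0; sum ≡ 1  ⇒  -1.
(a,b)_17: α=2, u≡9; β=3, v≡4 (mod 17); (9|17)=+1, (4|17)=+1; sign (−1)^0·+1^3·+1^2 = +1.
(a,b)_11: α=1, u≡5; β=2, v≡4 (mod 11); (5|11)=+1, (4|11)=+1; sign (−1)^0·+1^2·+1^1 = +1.
(a,b)_37: α=0, u≡28; β=2, v≡36 (mod 37); (28|37)=+1, (36|37)=+1; sign (−1)^0·+1^2·+1^0 = +1.
(a,b)_3: α=-2, u≡2; β=1, v≡1 (mod 3); (2|3)=-1, (1|3)=+1; sign (−1)^0·-1^1·+1^-2 = -1.
(a,b)_43: α=2, u≡8; β=0, v≡4 (mod 43); (8|43)=-1, (4|43)=+1; sign (−1)^0·-1^0·+1^2 = +1.
(a,b)_5: α=0, u≡3; β=1, v≡1 (mod 5); (3|5)=-1, (1|5)=+1; sign (−1)^0·-1^1·+1^0 = -1.
(a,b)_7: α=1, u≡2; β=0, v≡6 (mod 7); (2|7)=+1, (6|7)=-1; sign (−1)^0·+1^0·-1^1 = -1.
(-2002, -6630 / ℚ) ramifies at {2, 3, 5, 7, 13, ∞}: a division algebra.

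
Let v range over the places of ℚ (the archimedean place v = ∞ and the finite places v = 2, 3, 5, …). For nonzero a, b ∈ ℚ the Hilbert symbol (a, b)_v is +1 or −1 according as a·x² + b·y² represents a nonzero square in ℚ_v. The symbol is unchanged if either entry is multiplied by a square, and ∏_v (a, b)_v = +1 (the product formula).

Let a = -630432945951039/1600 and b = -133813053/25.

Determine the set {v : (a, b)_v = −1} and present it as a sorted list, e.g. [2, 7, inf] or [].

[41, inf]

(a, b) ≡ (-231, -1517) mod (ℚ^×)²; places V = {2, 3, 5, 7, 11, 37, 41, ∞}.
(a,b)_11: α=5, u≡3; β=2, v≡1 (mod 11); (3|11)=+1, (1|11)=+1; sign (−1)^0·+1^2·+1^5 = +1.
(a,b)_3: α=5, u≡1; β=6, v≡1 (mod 3); (1|3)=+1, (1|3)=+1; sign (−1)^0·+1^6·+1^5 = +1.
(a,b)_37: α=2, u≡11; β=1, v≡25 (mod 37); (11|37)=+1, (25|37)=+1; sign (−1)^0·+1^1·+1^2 = +1.
(a,b)_5: α=-2, u≡4; β=-2, v≡2 (mod 5); (4|5)=+1, (2|5)=-1; sign (−1)^0·+1^-2·-1^-2 = +1.
(a,b)_41: α=2, u≡24; β=1, v≡16 (mod 41); (24|41)=-1, (16|41)=+1; sign (−1)^0·-1^1·+1^2 = -1.
(a,b)_∞: sgn(-231)=−, sgn(-1517)=−, so -1.
(a,b)_7: α=1, u≡4; β=0, v≡1 (mod 7); (4|7)=+1, (1|7)=+1; sign (−1)^0·+1^0·+1^1 = +1.
(a,b)_2: α=-6, β=0; u≡1, v≡3 (mod 8); ε(u)ε(v)=0·1, αω(v)=-6·1, βω(u)=0·0; sum ≡ 0  ⇒  +1.
(-231, -1517 / ℚ) ramifies at {41, ∞}: a division algebra.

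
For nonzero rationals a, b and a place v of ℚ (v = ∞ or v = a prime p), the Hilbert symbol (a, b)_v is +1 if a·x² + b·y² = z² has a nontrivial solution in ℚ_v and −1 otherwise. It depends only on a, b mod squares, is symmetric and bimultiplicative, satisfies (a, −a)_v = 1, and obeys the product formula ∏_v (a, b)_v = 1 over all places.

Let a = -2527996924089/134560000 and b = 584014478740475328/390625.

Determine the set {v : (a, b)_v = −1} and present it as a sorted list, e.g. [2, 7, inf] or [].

[2, 7, 13, 23]

Mod squares: a ≡ -161, b ≡ 106743. Check v ∈ {∞, 2, 3, 5, 7, 13, 17, 23, 29}.
v=5: a=5^-4·(≡1), b=5^-8·(≡3) mod 5; (1|5)=+1, (3|5)=-1; (−1)^{-4·-8·2}·(+1)^-8·(-1)^-4 = +1.
v=23: a=23^1·(≡8), b=23^1·(≡9) mod 23; (8|23)=+1, (9|23)=+1; (−1)^{1·1·11}·(+1)^1·(+1)^1 = -1.
v=29: a=29^-2·(≡24), b=29^0·(≡6) mod 29; (24|29)=+1, (6|29)=+1; (−1)^{-2·0·14}·(+1)^0·(+1)^-2 = +1.
v=3: a=3^8·(≡1), b=3^7·(≡1) mod 3; (1|3)=+1, (1|3)=+1; (−1)^{8·7·1}·(+1)^7·(+1)^8 = +1.
v=17: a=17^2·(≡8), b=17^3·(≡5) mod 17; (8|17)=+1, (5|17)=-1; (−1)^{2·3·8}·(+1)^3·(-1)^2 = +1.
v=13: a=13^2·(≡5), b=13^3·(≡5) mod 13; (5|13)=-1, (5|13)=-1; (−1)^{2·3·6}·(-1)^3·(-1)^2 = -1.
v=2: v_2(a)=-8, v_2(b)=6; units ≡ 7, 7 (mod 8); ε·ε+αω+βω = 1·1+-8·0+6·0 ≡ 1  ⇒  (a,b)_2 = -1.
v=7: a=7^3·(≡6), b=7^5·(≡5) mod 7; (6|7)=-1, (5|7)=-1; (−1)^{3·5·3}·(-1)^5·(-1)^3 = -1.
v=∞: -161 < 0 and 106743 > 0  ⇒  (a,b)_∞ = +1.
(-161, 106743 / ℚ) ramifies at {2, 7, 13, 23}: a division algebra.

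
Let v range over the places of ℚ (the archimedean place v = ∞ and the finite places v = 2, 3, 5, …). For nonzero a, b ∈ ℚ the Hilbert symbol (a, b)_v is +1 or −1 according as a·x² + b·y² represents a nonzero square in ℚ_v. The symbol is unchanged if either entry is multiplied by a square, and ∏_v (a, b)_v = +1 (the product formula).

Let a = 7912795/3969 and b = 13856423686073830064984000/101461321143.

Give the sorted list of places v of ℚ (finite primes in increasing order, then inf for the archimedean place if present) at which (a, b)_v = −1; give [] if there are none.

Mod squares: a ≡ 65395, b ≡ 200043305. Check v ∈ {∞, 2, 3, 5, 7, 11, 13, 19, 23, 29, 41}.
v=29: a=29^1·(≡16), b=29^3·(≡2) mod 29; (16|29)=+1, (2|29)=-1; (−1)^{1·3·14}·(+1)^3·(-1)^1 = -1.
v=∞: 65395 > 0 and 200043305 > 0  ⇒  (a,b)_∞ = +1.
v=13: a=13^0·(≡5), b=13^-2·(≡2) mod 13; (5|13)=-1, (2|13)=-1; (−1)^{0·-2·6}·(-1)^-2·(-1)^0 = +1.
v=2: v_2(a)=0, v_2(b)=6; units ≡ 3, 1 (mod 8); ε·ε+αω+βω = 1·0+0·0+6·1 ≡ 0  ⇒  (a,b)_2 = +1.
v=5: a=5^1·(≡1), b=5^3·(≡4) mod 5; (1|5)=+1, (4|5)=+1; (−1)^{1·3·2}·(+1)^3·(+1)^1 = +1.
v=11: a=11^3·(≡3), b=11^9·(≡4) mod 11; (3|11)=+1, (4|11)=+1; (−1)^{3·9·5}·(+1)^9·(+1)^3 = -1.
v=41: a=41^1·(≡40), b=41^3·(≡32) mod 41; (40|41)=+1, (32|41)=+1; (−1)^{1·3·20}·(+1)^3·(+1)^1 = +1.
v=7: a=7^-2·(≡4), b=7^-7·(≡3) mod 7; (4|7)=+1, (3|7)=-1; (−1)^{-2·-7·3}·(+1)^-7·(-1)^-2 = +1.
v=23: a=23^0·(≡1), b=23^1·(≡9) mod 23; (1|23)=+1, (9|23)=+1; (−1)^{0·1·11}·(+1)^1·(+1)^0 = +1.
v=3: a=3^-4·(≡1), b=3^-6·(≡2) mod 3; (1|3)=+1, (2|3)=-1; (−1)^{-4·-6·1}·(+1)^-6·(-1)^-4 = +1.
v=19: a=19^0·(≡1), b=19^1·(≡5) mod 19; (1|19)=+1, (5|19)=+1; (−1)^{0·1·9}·(+1)^1·(+1)^0 = +1.
Ram(65395, 200043305) = {11, 29}; no ℚ_11-point on the conic.

[11, 29]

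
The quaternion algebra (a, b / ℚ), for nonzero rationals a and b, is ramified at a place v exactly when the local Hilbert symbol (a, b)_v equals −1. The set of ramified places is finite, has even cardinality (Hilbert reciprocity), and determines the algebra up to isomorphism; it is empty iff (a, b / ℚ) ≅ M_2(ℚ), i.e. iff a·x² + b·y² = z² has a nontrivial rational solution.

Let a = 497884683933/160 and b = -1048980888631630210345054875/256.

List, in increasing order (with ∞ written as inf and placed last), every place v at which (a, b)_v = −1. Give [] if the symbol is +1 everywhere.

[2, 23]

Mod squares: a ≡ 2371330, b ≡ -123395. Check v ∈ {∞, 2, 3, 5, 7, 13, 17, 23, 29, 37}.
v=13: a=13^1·(≡5), b=13^2·(≡9) mod 13; (5|13)=-1, (9|13)=+1; (−1)^{1·2·6}·(-1)^2·(+1)^1 = +1.
v=7: a=7^2·(≡5), b=7^4·(≡4) mod 7; (5|7)=-1, (4|7)=+1; (−1)^{2·4·3}·(-1)^4·(+1)^2 = +1.
v=∞: 2371330 > 0 and -123395 < 0  ⇒  (a,b)_∞ = +1.
v=3: a=3^4·(≡1), b=3^2·(≡1) mod 3; (1|3)=+1, (1|3)=+1; (−1)^{4·2·1}·(+1)^2·(+1)^4 = +1.
v=29: a=29^1·(≡27), b=29^3·(≡19) mod 29; (27|29)=-1, (19|29)=-1; (−1)^{1·3·14}·(-1)^3·(-1)^1 = +1.
v=17: a=17^1·(≡6), b=17^2·(≡9) mod 17; (6|17)=-1, (9|17)=+1; (−1)^{1·2·8}·(-1)^2·(+1)^1 = +1.
v=23: a=23^2·(≡7), b=23^5·(≡5) mod 23; (7|23)=-1, (5|23)=-1; (−1)^{2·5·11}·(-1)^5·(-1)^2 = -1.
v=2: v_2(a)=-5, v_2(b)=-8; units ≡ 1, 5 (mod 8); ε·ε+αω+βω = 0·0+-5·1+-8·0 ≡ 1  ⇒  (a,b)_2 = -1.
v=37: a=37^1·(≡24), b=37^3·(≡2) mod 37; (24|37)=-1, (2|37)=-1; (−1)^{1·3·18}·(-1)^3·(-1)^1 = +1.
v=5: a=5^-1·(≡4), b=5^3·(≡1) mod 5; (4|5)=+1, (1|5)=+1; (−1)^{-1·3·2}·(+1)^3·(+1)^-1 = +1.
|Ram(2371330, -123395)| = 2, even; anisotropic at {2, 23}.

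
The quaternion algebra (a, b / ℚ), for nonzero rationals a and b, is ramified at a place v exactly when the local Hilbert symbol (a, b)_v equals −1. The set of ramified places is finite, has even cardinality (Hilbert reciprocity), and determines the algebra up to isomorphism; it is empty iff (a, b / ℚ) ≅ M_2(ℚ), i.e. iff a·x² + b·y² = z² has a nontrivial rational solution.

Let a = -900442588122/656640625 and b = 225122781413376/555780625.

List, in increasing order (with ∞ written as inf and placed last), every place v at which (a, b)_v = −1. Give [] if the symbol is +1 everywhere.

(a, b) ≡ (-42, 11) mod (ℚ^×)²; places V = {2, 3, 5, 7, 11, 17, 23, 29, 41, ∞}.
(a,b)_11: α=2, u≡8; β=3, v≡4 (mod 11); (8|11)=-1, (4|11)=+1; sign (−1)^0·-1^3·+1^2 = -1.
(a,b)_5: α=-8, u≡3; β=-4, v≡4 (mod 5); (3|5)=-1, (4|5)=+1; sign (−1)^0·-1^-4·+1^-8 = +1.
(a,b)_3: α=7, u≡1; β=6, v≡2 (mod 3); (1|3)=+1, (2|3)=-1; sign (−1)^0·+1^6·-1^7 = -1.
(a,b)_∞: sgn(-42)=−, sgn(11)=+, so +1.
(a,b)_2: α=1, β=14; u≡3, v≡3 (mod 8); ε(u)ε(v)=1·1, αω(v)=1·1, βω(u)=14·1; sum ≡ 0  ⇒  +1.
(a,b)_7: α=1, u≡1; β=2, v≡1 (mod 7); (1|7)=+1, (1|7)=+1; sign (−1)^0·+1^2·+1^1 = +1.
(a,b)_41: α=-2, u≡40; β=-2, v≡29 (mod 41); (40|41)=+1, (29|41)=-1; sign (−1)^0·+1^-2·-1^-2 = +1.
(a,b)_23: α=0, u≡4; β=-2, v≡14 (mod 23); (4|23)=+1, (14|23)=-1; sign (−1)^0·+1^-2·-1^0 = +1.
(a,b)_29: α=2, u≡23; β=0, v≡27 (mod 29); (23|29)=+1, (27|29)=-1; sign (−1)^0·+1^0·-1^2 = +1.
(a,b)_17: α=2, u≡9; β=2, v≡12 (mod 17); (9|17)=+1, (12|17)=-1; sign (−1)^0·+1^2·-1^2 = +1.
Ram(-42, 11) = {3, 11}; no ℚ_3-point on the conic.

[3, 11]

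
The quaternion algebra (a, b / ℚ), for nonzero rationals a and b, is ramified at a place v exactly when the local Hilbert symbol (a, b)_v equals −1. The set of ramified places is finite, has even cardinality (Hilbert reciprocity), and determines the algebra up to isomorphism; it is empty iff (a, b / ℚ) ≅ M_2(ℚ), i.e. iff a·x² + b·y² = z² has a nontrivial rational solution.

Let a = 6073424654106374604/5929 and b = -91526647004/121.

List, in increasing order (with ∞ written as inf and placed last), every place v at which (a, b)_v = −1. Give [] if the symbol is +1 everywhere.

Mod squares: a ≡ 27931, b ≡ -8145839. Check v ∈ {∞, 2, 3, 7, 11, 13, 17, 29, 31, 41, 53}.
v=3: a=3^4·(≡1), b=3^0·(≡1) mod 3; (1|3)=+1, (1|3)=+1; (−1)^{4·0·1}·(+1)^0·(+1)^4 = +1.
v=11: a=11^-2·(≡10), b=11^-2·(≡10) mod 11; (10|11)=-1, (10|11)=-1; (−1)^{-2·-2·5}·(-1)^-2·(-1)^-2 = +1.
v=41: a=41^2·(≡39), b=41^1·(≡34) mod 41; (39|41)=+1, (34|41)=-1; (−1)^{2·1·20}·(+1)^1·(-1)^2 = +1.
v=∞: 27931 > 0 and -8145839 < 0  ⇒  (a,b)_∞ = +1.
v=53: a=53^3·(≡50), b=53^2·(≡6) mod 53; (50|53)=-1, (6|53)=+1; (−1)^{3·2·26}·(-1)^2·(+1)^3 = +1.
v=31: a=31^1·(≡28), b=31^1·(≡9) mod 31; (28|31)=+1, (9|31)=+1; (−1)^{1·1·15}·(+1)^1·(+1)^1 = -1.
v=7: a=7^-2·(≡2), b=7^0·(≡6) mod 7; (2|7)=+1, (6|7)=-1; (−1)^{-2·0·3}·(+1)^0·(-1)^-2 = +1.
v=17: a=17^1·(≡11), b=17^1·(≡11) mod 17; (11|17)=-1, (11|17)=-1; (−1)^{1·1·8}·(-1)^1·(-1)^1 = +1.
v=29: a=29^2·(≡25), b=29^1·(≡2) mod 29; (25|29)=+1, (2|29)=-1; (−1)^{2·1·14}·(+1)^1·(-1)^2 = +1.
v=2: v_2(a)=2, v_2(b)=2; units ≡ 3, 1 (mod 8); ε·ε+αω+βω = 1·0+2·0+2·1 ≡ 0  ⇒  (a,b)_2 = +1.
v=13: a=13^2·(≡8), b=13^1·(≡10) mod 13; (8|13)=-1, (10|13)=+1; (−1)^{2·1·6}·(-1)^1·(+1)^2 = -1.
(27931, -8145839 / ℚ) ramifies at {13, 31}: a division algebra.

[13, 31]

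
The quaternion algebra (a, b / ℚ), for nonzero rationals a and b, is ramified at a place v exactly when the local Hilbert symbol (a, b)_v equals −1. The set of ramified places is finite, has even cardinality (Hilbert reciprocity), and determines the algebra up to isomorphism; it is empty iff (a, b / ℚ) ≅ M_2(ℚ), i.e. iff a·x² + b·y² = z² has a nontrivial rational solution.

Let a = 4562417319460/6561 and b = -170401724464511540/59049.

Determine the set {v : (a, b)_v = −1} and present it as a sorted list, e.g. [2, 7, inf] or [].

(a, b) ≡ (13585, -17765) mod (ℚ^×)²; places V = {2, 3, 5, 7, 11, 13, 17, 19, ∞}.
(a,b)_∞: sgn(13585)=+, sgn(-17765)=−, so +1.
(a,b)_3: α=-8, u≡1; β=-10, v≡1 (mod 3); (1|3)=+1, (1|3)=+1; sign (−1)^0·+1^-10·+1^-8 = +1.
(a,b)_17: α=2, u≡4; β=3, v≡2 (mod 17); (4|17)=+1, (2|17)=+1; sign (−1)^0·+1^3·+1^2 = +1.
(a,b)_13: α=1, u≡6; β=4, v≡6 (mod 13); (6|13)=-1, (6|13)=-1; sign (−1)^0·-1^4·-1^1 = -1.
(a,b)_2: α=2, β=2; u≡1, v≡3 (mod 8); ε(u)ε(v)=0·1, αω(v)=2·1, βω(u)=2·0; sum ≡ 0  ⇒  +1.
(a,b)_19: α=1, u≡10; β=1, v≡14 (mod 19); (10|19)=-1, (14|19)=-1; sign (−1)^1·-1^1·-1^1 = -1.
(a,b)_7: α=4, u≡5; β=4, v≡4 (mod 7); (5|7)=-1, (4|7)=+1; sign (−1)^0·-1^4·+1^4 = +1.
(a,b)_11: α=3, u≡4; β=3, v≡8 (mod 11); (4|11)=+1, (8|11)=-1; sign (−1)^1·+1^3·-1^3 = +1.
(a,b)_5: α=1, u≡2; β=1, v≡3 (mod 5); (2|5)=-1, (3|5)=-1; sign (−1)^0·-1^1·-1^1 = +1.
(13585, -17765 / ℚ) ramifies at {13, 19}: a division algebra.

[13, 19]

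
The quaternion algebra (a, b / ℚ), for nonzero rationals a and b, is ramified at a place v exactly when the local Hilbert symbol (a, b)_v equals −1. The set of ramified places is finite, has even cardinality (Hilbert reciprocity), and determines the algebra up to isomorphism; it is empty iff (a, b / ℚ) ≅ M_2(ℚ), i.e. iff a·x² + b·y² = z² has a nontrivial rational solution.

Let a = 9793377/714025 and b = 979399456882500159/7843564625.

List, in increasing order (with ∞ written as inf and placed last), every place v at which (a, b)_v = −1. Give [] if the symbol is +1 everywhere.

Mod squares: a ≡ 17, b ≡ 5311735. Check v ∈ {∞, 2, 3, 5, 11, 13, 17, 19, 23}.
v=2: v_2(a)=0, v_2(b)=0; units ≡ 1, 7 (mod 8); ε·ε+αω+βω = 0·1+0·0+0·0 ≡ 0  ⇒  (a,b)_2 = +1.
v=23: a=23^2·(≡14), b=23^1·(≡9) mod 23; (14|23)=-1, (9|23)=+1; (−1)^{2·1·11}·(-1)^1·(+1)^2 = -1.
v=5: a=5^-2·(≡2), b=5^-3·(≡2) mod 5; (2|5)=-1, (2|5)=-1; (−1)^{-2·-3·2}·(-1)^-3·(-1)^-2 = -1.
v=11: a=11^2·(≡8), b=11^7·(≡2) mod 11; (8|11)=-1, (2|11)=-1; (−1)^{2·7·5}·(-1)^7·(-1)^2 = -1.
v=19: a=19^0·(≡11), b=19^1·(≡12) mod 19; (11|19)=+1, (12|19)=-1; (−1)^{0·1·9}·(+1)^1·(-1)^0 = +1.
v=∞: 17 > 0 and 5311735 > 0  ⇒  (a,b)_∞ = +1.
v=17: a=17^1·(≡13), b=17^5·(≡11) mod 17; (13|17)=+1, (11|17)=-1; (−1)^{1·5·8}·(+1)^5·(-1)^1 = -1.
v=3: a=3^2·(≡2), b=3^4·(≡1) mod 3; (2|3)=-1, (1|3)=+1; (−1)^{2·4·1}·(-1)^4·(+1)^2 = +1.
v=13: a=13^-4·(≡4), b=13^-7·(≡8) mod 13; (4|13)=+1, (8|13)=-1; (−1)^{-4·-7·6}·(+1)^-7·(-1)^-4 = +1.
(17, 5311735 / ℚ) ramifies at {5, 11, 17, 23}: a division algebra.

[5, 11, 17, 23]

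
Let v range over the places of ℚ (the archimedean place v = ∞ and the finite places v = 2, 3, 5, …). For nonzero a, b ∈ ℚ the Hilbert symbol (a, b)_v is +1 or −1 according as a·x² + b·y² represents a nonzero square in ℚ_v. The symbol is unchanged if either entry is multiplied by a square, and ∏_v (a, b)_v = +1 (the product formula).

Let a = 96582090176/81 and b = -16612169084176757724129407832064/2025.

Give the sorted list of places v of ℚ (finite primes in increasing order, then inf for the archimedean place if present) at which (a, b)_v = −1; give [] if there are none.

(a, b) ≡ (4180319, -3289) mod (ℚ^×)²; places V = {2, 3, 5, 11, 13, 19, 23, 31, 41, ∞}.
(a,b)_3: α=-4, u≡2; β=-4, v≡2 (mod 3); (2|3)=-1, (2|3)=-1; sign (−1)^0·-1^-4·-1^-4 = +1.
(a,b)_11: α=1, u≡1; β=5, v≡4 (mod 11); (1|11)=+1, (4|11)=+1; sign (−1)^1·+1^5·+1^1 = -1.
(a,b)_41: α=1, u≡4; β=4, v≡21 (mod 41); (4|41)=+1, (21|41)=+1; sign (−1)^0·+1^4·+1^1 = +1.
(a,b)_∞: sgn(4180319)=+, sgn(-3289)=−, so +1.
(a,b)_23: α=1, u≡7; β=3, v≡4 (mod 23); (7|23)=-1, (4|23)=+1; sign (−1)^1·-1^3·+1^1 = +1.
(a,b)_2: α=6, β=12; u≡7, v≡7 (mod 8); ε(u)ε(v)=1·1, αω(v)=6·0, βω(u)=12·0; sum ≡ 1  ⇒  -1.
(a,b)_19: α=2, u≡2; β=2, v≡16 (mod 19); (2|19)=-1, (16|19)=+1; sign (−1)^0·-1^2·+1^2 = +1.
(a,b)_31: α=1, u≡24; β=4, v≡8 (mod 31); (24|31)=-1, (8|31)=+1; sign (−1)^0·-1^4·+1^1 = +1.
(a,b)_13: α=1, u≡8; β=3, v≡8 (mod 13); (8|13)=-1, (8|13)=-1; sign (−1)^0·-1^3·-1^1 = +1.
(a,b)_5: α=0, u≡1; β=-2, v≡1 (mod 5); (1|5)=+1, (1|5)=+1; sign (−1)^0·+1^-2·+1^0 = +1.
Ram(4180319, -3289) = {2, 11}; no ℚ_2-point on the conic.

[2, 11]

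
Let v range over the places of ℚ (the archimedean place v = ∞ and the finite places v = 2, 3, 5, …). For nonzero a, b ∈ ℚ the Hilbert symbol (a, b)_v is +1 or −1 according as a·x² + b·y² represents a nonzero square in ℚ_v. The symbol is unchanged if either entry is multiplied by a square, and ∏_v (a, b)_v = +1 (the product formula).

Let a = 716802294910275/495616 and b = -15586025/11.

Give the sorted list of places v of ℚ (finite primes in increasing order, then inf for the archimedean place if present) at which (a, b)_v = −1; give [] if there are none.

[7, 11]

Mod squares: a ≡ 19, b ≡ -40579. Check v ∈ {∞, 2, 3, 5, 7, 11, 13, 17, 19, 31, 37}.
v=37: a=37^2·(≡24), b=37^0·(≡7) mod 37; (24|37)=-1, (7|37)=+1; (−1)^{2·0·18}·(-1)^0·(+1)^2 = +1.
v=13: a=13^0·(≡7), b=13^2·(≡8) mod 13; (7|13)=-1, (8|13)=-1; (−1)^{0·2·6}·(-1)^2·(-1)^0 = +1.
v=2: v_2(a)=-12, v_2(b)=0; units ≡ 3, 5 (mod 8); ε·ε+αω+βω = 1·0+-12·1+0·1 ≡ 0  ⇒  (a,b)_2 = +1.
v=∞: 19 > 0 and -40579 < 0  ⇒  (a,b)_∞ = +1.
v=3: a=3^4·(≡1), b=3^0·(≡2) mod 3; (1|3)=+1, (2|3)=-1; (−1)^{4·0·1}·(+1)^0·(-1)^4 = +1.
v=17: a=17^2·(≡1), b=17^1·(≡11) mod 17; (1|17)=+1, (11|17)=-1; (−1)^{2·1·8}·(+1)^1·(-1)^2 = +1.
v=5: a=5^2·(≡1), b=5^2·(≡4) mod 5; (1|5)=+1, (4|5)=+1; (−1)^{2·2·2}·(+1)^2·(+1)^2 = +1.
v=31: a=31^2·(≡10), b=31^1·(≡21) mod 31; (10|31)=+1, (21|31)=-1; (−1)^{2·1·15}·(+1)^1·(-1)^2 = +1.
v=19: a=19^1·(≡4), b=19^0·(≡5) mod 19; (4|19)=+1, (5|19)=+1; (−1)^{1·0·9}·(+1)^0·(+1)^1 = +1.
v=11: a=11^-2·(≡6), b=11^-1·(≡7) mod 11; (6|11)=-1, (7|11)=-1; (−1)^{-2·-1·5}·(-1)^-1·(-1)^-2 = -1.
v=7: a=7^2·(≡3), b=7^1·(≡5) mod 7; (3|7)=-1, (5|7)=-1; (−1)^{2·1·3}·(-1)^1·(-1)^2 = -1.
|Ram(19, -40579)| = 2, even; anisotropic at {7, 11}.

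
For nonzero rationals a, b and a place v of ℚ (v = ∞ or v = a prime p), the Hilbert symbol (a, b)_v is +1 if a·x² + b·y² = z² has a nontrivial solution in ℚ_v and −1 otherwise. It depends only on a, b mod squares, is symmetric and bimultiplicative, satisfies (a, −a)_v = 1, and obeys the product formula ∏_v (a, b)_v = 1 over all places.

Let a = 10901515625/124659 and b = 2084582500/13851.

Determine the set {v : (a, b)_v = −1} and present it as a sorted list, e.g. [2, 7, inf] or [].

(a, b) ≡ (13256243, 323323) mod (ℚ^×)²; places V = {2, 3, 5, 7, 11, 13, 17, 19, 41, ∞}.
(a,b)_11: α=1, u≡7; β=1, v≡3 (mod 11); (7|11)=-1, (3|11)=+1; sign (−1)^1·-1^1·+1^1 = +1.
(a,b)_∞: sgn(13256243)=+, sgn(323323)=+, so +1.
(a,b)_5: α=6, u≡3; β=4, v≡2 (mod 5); (3|5)=-1, (2|5)=-1; sign (−1)^0·-1^4·-1^6 = +1.
(a,b)_19: α=-1, u≡4; β=-1, v≡12 (mod 19); (4|19)=+1, (12|19)=-1; sign (−1)^1·+1^-1·-1^-1 = +1.
(a,b)_2: α=0, β=2; u≡3, v≡3 (mod 8); ε(u)ε(v)=1·1, αω(v)=0·1, βω(u)=2·1; sum ≡ 1  ⇒  -1.
(a,b)_13: α=1, u≡4; β=1, v≡8 (mod 13); (4|13)=+1, (8|13)=-1; sign (−1)^0·+1^1·-1^1 = -1.
(a,b)_17: α=1, u≡14; β=1, v≡16 (mod 17); (14|17)=-1, (16|17)=+1; sign (−1)^0·-1^1·+1^1 = -1.
(a,b)_3: α=-8, u≡2; β=-6, v≡1 (mod 3); (2|3)=-1, (1|3)=+1; sign (−1)^0·-1^-6·+1^-8 = +1.
(a,b)_7: α=1, u≡4; β=3, v≡6 (mod 7); (4|7)=+1, (6|7)=-1; sign (−1)^1·+1^3·-1^1 = +1.
(a,b)_41: α=1, u≡22; β=0, v≡14 (mod 41); (22|41)=-1, (14|41)=-1; sign (−1)^0·-1^0·-1^1 = -1.
Ram(13256243, 323323) = {2, 13, 17, 41}; no ℚ_2-point on the conic.

[2, 13, 17, 41]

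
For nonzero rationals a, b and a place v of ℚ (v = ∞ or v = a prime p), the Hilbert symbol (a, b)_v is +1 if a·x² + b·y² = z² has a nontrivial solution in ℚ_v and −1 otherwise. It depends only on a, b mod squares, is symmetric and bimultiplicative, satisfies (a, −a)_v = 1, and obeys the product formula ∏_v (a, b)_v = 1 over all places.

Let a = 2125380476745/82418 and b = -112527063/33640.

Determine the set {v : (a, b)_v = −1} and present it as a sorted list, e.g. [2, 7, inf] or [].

[2, 3, 5, 11]

(a, b) ≡ (690, -48070) mod (ℚ^×)²; places V = {2, 3, 5, 7, 11, 17, 19, 23, 29, ∞}.
(a,b)_19: α=2, u≡9; β=1, v≡7 (mod 19); (9|19)=+1, (7|19)=+1; sign (−1)^0·+1^1·+1^2 = +1.
(a,b)_17: α=2, u≡12; β=2, v≡11 (mod 17); (12|17)=-1, (11|17)=-1; sign (−1)^0·-1^2·-1^2 = +1.
(a,b)_∞: sgn(690)=+, sgn(-48070)=−, so +1.
(a,b)_5: α=1, u≡3; β=-1, v≡4 (mod 5); (3|5)=-1, (4|5)=+1; sign (−1)^0·-1^-1·+1^1 = -1.
(a,b)_3: α=11, u≡2; β=4, v≡2 (mod 3); (2|3)=-1, (2|3)=-1; sign (−1)^0·-1^4·-1^11 = -1.
(a,b)_7: α=-2, u≡4; β=0, v≡6 (mod 7); (4|7)=+1, (6|7)=-1; sign (−1)^0·+1^0·-1^-2 = +1.
(a,b)_23: α=1, u≡21; β=1, v≡4 (mod 23); (21|23)=-1, (4|23)=+1; sign (−1)^1·-1^1·+1^1 = +1.
(a,b)_29: α=-2, u≡23; β=-2, v≡17 (mod 29); (23|29)=+1, (17|29)=-1; sign (−1)^0·+1^-2·-1^-2 = +1.
(a,b)_2: α=-1, β=-3; u≡1, v≡5 (mod 8); ε(u)ε(v)=0·0, αω(v)=-1·1, βω(u)=-3·0; sum ≡ 1  ⇒  -1.
(a,b)_11: α=0, u≡7; β=1, v≡7 (mod 11); (7|11)=-1, (7|11)=-1; sign (−1)^0·-1^1·-1^0 = -1.
|Ram(690, -48070)| = 4, even; anisotropic at {2, 3, 5, 11}.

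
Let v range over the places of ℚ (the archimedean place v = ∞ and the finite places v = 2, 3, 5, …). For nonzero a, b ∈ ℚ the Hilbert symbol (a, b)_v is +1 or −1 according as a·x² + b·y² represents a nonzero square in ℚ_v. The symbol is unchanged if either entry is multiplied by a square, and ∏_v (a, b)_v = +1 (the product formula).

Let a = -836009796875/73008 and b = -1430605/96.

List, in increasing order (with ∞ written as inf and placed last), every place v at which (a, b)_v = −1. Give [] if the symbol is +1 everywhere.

[3, 11, 17, inf]

(a, b) ≡ (-969, -6270) mod (ℚ^×)²; places V = {2, 3, 5, 11, 13, 17, 19, 37, ∞}.
(a,b)_13: α=-2, u≡11; β=0, v≡9 (mod 13); (11|13)=-1, (9|13)=+1; sign (−1)^0·-1^0·+1^-2 = +1.
(a,b)_5: α=6, u≡1; β=1, v≡4 (mod 5); (1|5)=+1, (4|5)=+1; sign (−1)^0·+1^1·+1^6 = +1.
(a,b)_3: α=-3, u≡1; β=-1, v≡1 (mod 3); (1|3)=+1, (1|3)=+1; sign (−1)^1·+1^-1·+1^-3 = -1.
(a,b)_19: α=1, u≡6; β=1, v≡2 (mod 19); (6|19)=+1, (2|19)=-1; sign (−1)^1·+1^1·-1^1 = +1.
(a,b)_37: α=2, u≡25; β=2, v≡8 (mod 37); (25|37)=+1, (8|37)=-1; sign (−1)^0·+1^2·-1^2 = +1.
(a,b)_11: α=2, u≡10; β=1, v≡8 (mod 11); (10|11)=-1, (8|11)=-1; sign (−1)^0·-1^1·-1^2 = -1.
(a,b)_2: α=-4, β=-5; u≡7, v≡1 (mod 8); ε(u)ε(v)=1·0, αω(v)=-4·0, βω(u)=-5·0; sum ≡ 0  ⇒  +1.
(a,b)_∞: sgn(-969)=−, sgn(-6270)=−, so -1.
(a,b)_17: α=1, u≡3; β=0, v≡12 (mod 17); (3|17)=-1, (12|17)=-1; sign (−1)^0·-1^0·-1^1 = -1.
(-969, -6270 / ℚ) ramifies at {3, 11, 17, ∞}: a division algebra.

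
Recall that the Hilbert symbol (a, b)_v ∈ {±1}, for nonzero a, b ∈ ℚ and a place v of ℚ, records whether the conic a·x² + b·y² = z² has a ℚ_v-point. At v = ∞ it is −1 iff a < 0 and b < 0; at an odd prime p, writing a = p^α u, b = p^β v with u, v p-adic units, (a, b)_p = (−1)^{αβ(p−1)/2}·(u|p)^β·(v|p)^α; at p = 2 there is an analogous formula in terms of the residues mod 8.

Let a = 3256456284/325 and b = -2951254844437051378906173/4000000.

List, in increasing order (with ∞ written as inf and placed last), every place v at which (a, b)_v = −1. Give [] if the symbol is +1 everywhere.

(a, b) ≡ (155363, -237133) mod (ℚ^×)²; places V = {2, 3, 5, 13, 17, 19, 29, 37, ∞}.
(a,b)_13: α=-1, u≡10; β=3, v≡2 (mod 13); (10|13)=+1, (2|13)=-1; sign (−1)^0·+1^3·-1^-1 = -1.
(a,b)_5: α=-2, u≡3; β=-6, v≡2 (mod 5); (3|5)=-1, (2|5)=-1; sign (−1)^0·-1^-6·-1^-2 = +1.
(a,b)_29: α=2, u≡17; β=5, v≡23 (mod 29); (17|29)=-1, (23|29)=+1; sign (−1)^0·-1^5·+1^2 = -1.
(a,b)_17: α=1, u≡7; β=3, v≡4 (mod 17); (7|17)=-1, (4|17)=+1; sign (−1)^0·-1^3·+1^1 = -1.
(a,b)_3: α=4, u≡2; β=6, v≡2 (mod 3); (2|3)=-1, (2|3)=-1; sign (−1)^0·-1^6·-1^4 = +1.
(a,b)_37: α=1, u≡20; β=3, v≡32 (mod 37); (20|37)=-1, (32|37)=-1; sign (−1)^0·-1^3·-1^1 = +1.
(a,b)_∞: sgn(155363)=+, sgn(-237133)=−, so +1.
(a,b)_19: α=1, u≡5; β=2, v≡6 (mod 19); (5|19)=+1, (6|19)=+1; sign (−1)^0·+1^2·+1^1 = +1.
(a,b)_2: α=2, β=-8; u≡3, v≡3 (mod 8); ε(u)ε(v)=1·1, αω(v)=2·1, βω(u)=-8·1; sum ≡ 1  ⇒  -1.
|Ram(155363, -237133)| = 4, even; anisotropic at {2, 13, 17, 29}.

[2, 13, 17, 29]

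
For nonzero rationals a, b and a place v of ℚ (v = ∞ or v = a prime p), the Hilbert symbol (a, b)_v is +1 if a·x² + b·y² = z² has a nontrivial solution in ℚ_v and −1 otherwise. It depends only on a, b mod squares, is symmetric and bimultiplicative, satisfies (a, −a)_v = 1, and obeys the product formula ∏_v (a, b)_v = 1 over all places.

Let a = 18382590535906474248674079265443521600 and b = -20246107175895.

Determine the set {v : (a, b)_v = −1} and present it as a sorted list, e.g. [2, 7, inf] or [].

[3, 17, 29, 37]

(a, b) ≡ (52119569, -9165281655) mod (ℚ^×)²; places V = {2, 3, 5, 11, 17, 19, 29, 37, 41, 43, 47, ∞}.
(a,b)_47: α=5, u≡4; β=2, v≡16 (mod 47); (4|47)=+1, (16|47)=+1; sign (−1)^0·+1^2·+1^5 = +1.
(a,b)_17: α=3, u≡1; β=1, v≡6 (mod 17); (1|17)=+1, (6|17)=-1; sign (−1)^0·+1^1·-1^3 = -1.
(a,b)_5: α=2, u≡4; β=1, v≡1 (mod 5); (4|5)=+1, (1|5)=+1; sign (−1)^0·+1^1·+1^2 = +1.
(a,b)_41: α=3, u≡23; β=1, v≡39 (mod 41); (23|41)=+1, (39|41)=+1; sign (−1)^0·+1^1·+1^3 = +1.
(a,b)_19: α=2, u≡17; β=1, v≡15 (mod 19); (17|19)=+1, (15|19)=-1; sign (−1)^0·+1^1·-1^2 = +1.
(a,b)_3: α=0, u≡2; β=1, v≡2 (mod 3); (2|3)=-1, (2|3)=-1; sign (−1)^0·-1^1·-1^0 = -1.
(a,b)_43: α=3, u≡26; β=1, v≡36 (mod 43); (26|43)=-1, (36|43)=+1; sign (−1)^1·-1^1·+1^3 = +1.
(a,b)_37: α=3, u≡33; β=1, v≡6 (mod 37); (33|37)=+1, (6|37)=-1; sign (−1)^0·+1^1·-1^3 = -1.
(a,b)_11: α=2, u≡2; β=0, v≡4 (mod 11); (2|11)=-1, (4|11)=+1; sign (−1)^0·-1^0·+1^2 = +1.
(a,b)_2: α=6, β=0; u≡1, v≡1 (mod 8); ε(u)ε(v)=0·0, αω(v)=6·0, βω(u)=0·0; sum ≡ 0  ⇒  +1.
(a,b)_∞: sgn(52119569)=+, sgn(-9165281655)=−, so +1.
(a,b)_29: α=2, u≡11; β=1, v≡16 (mod 29); (11|29)=-1, (16|29)=+1; sign (−1)^0·-1^1·+1^2 = -1.
|Ram(52119569, -9165281655)| = 4, even; anisotropic at {3, 17, 29, 37}.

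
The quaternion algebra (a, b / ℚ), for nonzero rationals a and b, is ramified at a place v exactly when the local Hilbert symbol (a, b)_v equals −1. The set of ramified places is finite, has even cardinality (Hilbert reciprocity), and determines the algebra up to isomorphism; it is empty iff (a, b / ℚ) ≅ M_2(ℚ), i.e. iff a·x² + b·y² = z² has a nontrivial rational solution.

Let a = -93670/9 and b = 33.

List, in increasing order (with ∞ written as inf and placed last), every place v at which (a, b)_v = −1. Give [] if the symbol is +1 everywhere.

[3, 5, 11, 19]

(a, b) ≡ (-93670, 33) mod (ℚ^×)²; places V = {2, 3, 5, 11, 17, 19, 29, ∞}.
(a,b)_11: α=0, u≡8; β=1, v≡3 (mod 11); (8|11)=-1, (3|11)=+1; sign (−1)^0·-1^1·+1^0 = -1.
(a,b)_19: α=1, u≡18; β=0, v≡14 (mod 19); (18|19)=-1, (14|19)=-1; sign (−1)^0·-1^0·-1^1 = -1.
(a,b)_5: α=1, u≡4; β=0, v≡3 (mod 5); (4|5)=+1, (3|5)=-1; sign (−1)^0·+1^0·-1^1 = -1.
(a,b)_3: α=-2, u≡2; β=1, v≡2 (mod 3); (2|3)=-1, (2|3)=-1; sign (−1)^0·-1^1·-1^-2 = -1.
(a,b)_17: α=1, u≡13; β=0, v≡16 (mod 17); (13|17)=+1, (16|17)=+1; sign (−1)^0·+1^0·+1^1 = +1.
(a,b)_29: α=1, u≡2; β=0, v≡4 (mod 29); (2|29)=-1, (4|29)=+1; sign (−1)^0·-1^0·+1^1 = +1.
(a,b)_2: α=1, β=0; u≡5, v≡1 (mod 8); ε(u)ε(v)=0·0, αω(v)=1·0, βω(u)=0·1; sum ≡ 0  ⇒  +1.
(a,b)_∞: sgn(-93670)=−, sgn(33)=+, so +1.
(-93670, 33 / ℚ) ramifies at {3, 5, 11, 19}: a division algebra.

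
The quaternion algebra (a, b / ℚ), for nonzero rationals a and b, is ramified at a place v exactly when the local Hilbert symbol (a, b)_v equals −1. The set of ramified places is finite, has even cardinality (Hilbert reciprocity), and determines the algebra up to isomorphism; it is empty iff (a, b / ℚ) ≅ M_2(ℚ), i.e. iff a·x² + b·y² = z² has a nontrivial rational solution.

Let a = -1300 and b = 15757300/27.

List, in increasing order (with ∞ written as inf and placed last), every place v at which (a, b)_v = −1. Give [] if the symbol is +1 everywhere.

[2, 3, 13, 23]

(a, b) ≡ (-13, 472719) mod (ℚ^×)²; places V = {2, 3, 5, 13, 17, 23, 31, ∞}.
(a,b)_13: α=1, u≡4; β=1, v≡6 (mod 13); (4|13)=+1, (6|13)=-1; sign (−1)^0·+1^1·-1^1 = -1.
(a,b)_31: α=0, u≡2; β=1, v≡25 (mod 31); (2|31)=+1, (25|31)=+1; sign (−1)^0·+1^1·+1^0 = +1.
(a,b)_5: α=2, u≡3; β=2, v≡1 (mod 5); (3|5)=-1, (1|5)=+1; sign (−1)^0·-1^2·+1^2 = +1.
(a,b)_3: α=0, u≡2; β=-3, v≡1 (mod 3); (2|3)=-1, (1|3)=+1; sign (−1)^0·-1^-3·+1^0 = -1.
(a,b)_23: α=0, u≡11; β=1, v≡17 (mod 23); (11|23)=-1, (17|23)=-1; sign (−1)^0·-1^1·-1^0 = -1.
(a,b)_∞: sgn(-13)=−, sgn(472719)=+, so +1.
(a,b)_17: α=0, u≡9; β=1, v≡6 (mod 17); (9|17)=+1, (6|17)=-1; sign (−1)^0·+1^1·-1^0 = +1.
(a,b)_2: α=2, β=2; u≡3, v≡7 (mod 8); ε(u)ε(v)=1·1, αω(v)=2·0, βω(u)=2·1; sum ≡ 1  ⇒  -1.
Ram(-13, 472719) = {2, 3, 13, 23}; no ℚ_2-point on the conic.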